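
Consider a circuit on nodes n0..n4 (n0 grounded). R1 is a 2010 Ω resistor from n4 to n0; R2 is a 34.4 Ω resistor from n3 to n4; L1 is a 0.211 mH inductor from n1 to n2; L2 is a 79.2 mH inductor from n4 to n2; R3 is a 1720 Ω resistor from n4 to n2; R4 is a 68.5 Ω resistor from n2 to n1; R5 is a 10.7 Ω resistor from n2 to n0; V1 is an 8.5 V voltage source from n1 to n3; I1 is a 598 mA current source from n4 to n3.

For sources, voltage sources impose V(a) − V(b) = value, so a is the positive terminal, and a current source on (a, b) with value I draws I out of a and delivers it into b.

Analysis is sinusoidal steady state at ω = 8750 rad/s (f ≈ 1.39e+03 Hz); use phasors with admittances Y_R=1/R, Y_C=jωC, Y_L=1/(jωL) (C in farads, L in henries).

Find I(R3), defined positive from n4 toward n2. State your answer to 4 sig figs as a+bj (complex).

Element admittances at ω=8750 rad/s:
  Y(R1) = 0.0004975+0.000j S between n4,n0
  Y(R2) = 0.02907+0.000j S between n3,n4
  Y(L1) = 0.000-0.5416j S between n1,n2
  Y(L2) = 0.000-0.001443j S between n4,n2
  Y(R3) = 0.0005814+0.000j S between n4,n2
  Y(R4) = 0.01460+0.000j S between n2,n1
  Y(R5) = 0.09346+0.000j S between n2,n0
  V1: constraint V(n1)−V(n3) = 8.5
  I1: injects 0.598 A into n3 (from n4)
Assemble and solve the 5×5 MNA system:
  V(n1)=0.2211+0.06366j  V(n2)=0.1477+0.006782j  V(n3)=-8.279+0.06366j  V(n4)=-27.75-1.274j
  i(V1)=-0.03188+0.03888j

-0.01622-0.0007446j A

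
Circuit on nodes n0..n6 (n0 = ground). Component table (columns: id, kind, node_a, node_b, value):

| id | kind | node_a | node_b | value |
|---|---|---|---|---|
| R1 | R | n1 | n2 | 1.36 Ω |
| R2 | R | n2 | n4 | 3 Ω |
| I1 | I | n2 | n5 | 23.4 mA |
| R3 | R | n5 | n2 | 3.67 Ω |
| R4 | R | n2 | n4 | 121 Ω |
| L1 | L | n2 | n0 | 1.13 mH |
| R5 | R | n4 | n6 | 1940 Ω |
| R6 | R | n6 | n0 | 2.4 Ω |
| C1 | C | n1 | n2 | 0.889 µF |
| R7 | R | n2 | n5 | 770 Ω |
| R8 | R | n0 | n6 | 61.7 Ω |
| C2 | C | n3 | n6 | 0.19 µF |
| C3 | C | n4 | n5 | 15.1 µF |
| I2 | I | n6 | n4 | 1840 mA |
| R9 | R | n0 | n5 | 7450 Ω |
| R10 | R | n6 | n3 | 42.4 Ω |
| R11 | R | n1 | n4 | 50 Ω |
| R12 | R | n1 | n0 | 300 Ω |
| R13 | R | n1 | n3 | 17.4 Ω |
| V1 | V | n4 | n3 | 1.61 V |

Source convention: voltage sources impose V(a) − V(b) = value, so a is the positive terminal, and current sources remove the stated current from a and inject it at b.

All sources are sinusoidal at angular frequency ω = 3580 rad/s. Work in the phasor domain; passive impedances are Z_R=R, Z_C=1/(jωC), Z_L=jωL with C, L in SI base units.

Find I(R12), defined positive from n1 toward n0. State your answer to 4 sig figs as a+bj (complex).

Apply KCL at each of the 6 non-ground nodes and solve the resulting linear system.
Node n1: branches {R1, C1, R11, R12, R13} → V_1 = 0.9295+6.654j
Node n2: branches {R1, R2, I1, R3, R4, L1, C1, R7} → V_2 = 0.6600+6.761j
Node n3: branches {C2, R10, R13, V1} → V_3 = 3.117+5.934j
Node n4: branches {R2, R4, R5, C3, I2, R11, V1} → V_4 = 4.727+5.934j
Node n5: branches {I1, R3, R7, C3, R9} → V_5 = 1.051+7.484j
Node n6: branches {R5, R6, R8, C2, I2, R10} → V_6 = -3.869+0.3233j
Source currents: i(V1)=0.2866+0.09565j

0.003098+0.02218j A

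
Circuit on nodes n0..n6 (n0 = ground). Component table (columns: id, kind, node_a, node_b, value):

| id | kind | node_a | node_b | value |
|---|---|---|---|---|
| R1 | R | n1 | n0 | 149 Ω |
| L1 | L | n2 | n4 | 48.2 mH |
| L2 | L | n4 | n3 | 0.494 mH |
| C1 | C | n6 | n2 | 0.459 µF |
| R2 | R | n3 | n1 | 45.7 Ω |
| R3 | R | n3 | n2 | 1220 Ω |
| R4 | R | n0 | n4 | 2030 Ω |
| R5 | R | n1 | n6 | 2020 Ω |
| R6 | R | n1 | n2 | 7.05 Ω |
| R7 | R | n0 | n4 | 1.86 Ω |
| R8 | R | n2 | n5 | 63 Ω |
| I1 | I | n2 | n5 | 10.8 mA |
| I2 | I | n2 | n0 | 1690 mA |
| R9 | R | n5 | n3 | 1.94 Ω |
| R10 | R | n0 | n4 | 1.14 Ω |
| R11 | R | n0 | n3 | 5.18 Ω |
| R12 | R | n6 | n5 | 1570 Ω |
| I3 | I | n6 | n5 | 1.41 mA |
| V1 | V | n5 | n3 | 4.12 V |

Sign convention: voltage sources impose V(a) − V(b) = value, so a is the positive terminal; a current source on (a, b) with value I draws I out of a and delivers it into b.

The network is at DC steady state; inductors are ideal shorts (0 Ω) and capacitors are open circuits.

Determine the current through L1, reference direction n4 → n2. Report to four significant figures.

Element admittances at DC:
  Y(R1) = 0.006711 S between n1,n0
  L1: short n2↔n4 (DC inductor)
  L2: short n4↔n3 (DC inductor)
  Y(C1) = 0.000 S between n6,n2
  Y(R2) = 0.02188 S between n3,n1
  Y(R3) = 0.0008197 S between n3,n2
  Y(R4) = 0.0004926 S between n0,n4
  Y(R5) = 0.0004950 S between n1,n6
  Y(R6) = 0.1418 S between n1,n2
  Y(R7) = 0.5376 S between n0,n4
  Y(R8) = 0.01587 S between n2,n5
  I1: injects 0.0108 A into n5 (from n2)
  I2: injects 1.69 A into n0 (from n2)
  Y(R9) = 0.5155 S between n5,n3
  Y(R10) = 0.8772 S between n0,n4
  Y(R11) = 0.1931 S between n0,n3
  Y(R12) = 0.0006369 S between n6,n5
  I3: injects 0.00141 A into n5 (from n6)
  V1: constraint V(n5)−V(n3) = 4.12
Assemble and solve the 9×9 MNA system:
  V(n1)=-1.002  V(n2)=-1.047  V(n3)=-1.047  V(n4)=-1.047  V(n5)=3.073  V(n6)=0.04541
  i(L1)=-1.629  i(L2)=-0.1479  i(V1)=-2.179

1.629 A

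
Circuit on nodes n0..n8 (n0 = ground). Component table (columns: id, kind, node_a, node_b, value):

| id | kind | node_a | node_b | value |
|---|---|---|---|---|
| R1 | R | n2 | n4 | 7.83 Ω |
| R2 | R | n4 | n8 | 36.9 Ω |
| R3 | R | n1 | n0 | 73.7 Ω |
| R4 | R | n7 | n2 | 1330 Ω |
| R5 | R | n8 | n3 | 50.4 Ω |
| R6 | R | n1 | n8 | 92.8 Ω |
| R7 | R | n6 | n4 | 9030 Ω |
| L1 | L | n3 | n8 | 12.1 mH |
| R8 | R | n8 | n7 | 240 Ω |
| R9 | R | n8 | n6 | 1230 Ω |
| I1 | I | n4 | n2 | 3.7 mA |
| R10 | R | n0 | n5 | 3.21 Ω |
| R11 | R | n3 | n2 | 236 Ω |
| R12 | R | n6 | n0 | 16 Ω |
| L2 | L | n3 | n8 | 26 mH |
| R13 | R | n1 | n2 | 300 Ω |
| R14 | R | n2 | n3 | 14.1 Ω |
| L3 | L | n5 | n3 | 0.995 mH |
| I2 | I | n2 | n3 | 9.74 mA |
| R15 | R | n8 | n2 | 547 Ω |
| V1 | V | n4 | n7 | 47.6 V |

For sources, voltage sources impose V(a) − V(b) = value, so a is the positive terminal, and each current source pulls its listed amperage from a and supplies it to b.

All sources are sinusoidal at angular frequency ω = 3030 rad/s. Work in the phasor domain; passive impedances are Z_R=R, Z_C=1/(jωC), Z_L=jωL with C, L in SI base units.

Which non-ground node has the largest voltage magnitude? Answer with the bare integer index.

Element admittances at ω=3030 rad/s:
  Y(R1) = 0.1277+0.000j S between n2,n4
  Y(R2) = 0.02710+0.000j S between n4,n8
  Y(R3) = 0.01357+0.000j S between n1,n0
  Y(R4) = 0.0007519+0.000j S between n7,n2
  Y(R5) = 0.01984+0.000j S between n8,n3
  Y(R6) = 0.01078+0.000j S between n1,n8
  Y(R7) = 0.0001107+0.000j S between n6,n4
  Y(L1) = 0.000-0.02728j S between n3,n8
  Y(R8) = 0.004167+0.000j S between n8,n7
  Y(R9) = 0.0008130+0.000j S between n8,n6
  I1: injects 0.0037 A into n2 (from n4)
  Y(R10) = 0.3115+0.000j S between n0,n5
  Y(R11) = 0.004237+0.000j S between n3,n2
  Y(R12) = 0.06250+0.000j S between n6,n0
  Y(L2) = 0.000-0.01269j S between n3,n8
  Y(R13) = 0.003333+0.000j S between n1,n2
  Y(R14) = 0.07092+0.000j S between n2,n3
  Y(L3) = 0.000-0.3317j S between n5,n3
  I2: injects 0.00974 A into n3 (from n2)
  Y(R15) = 0.001828+0.000j S between n8,n2
  V1: constraint V(n4)−V(n7) = 47.6
Assemble and solve the 9×9 MNA system:
  V(n1)=-0.4332-0.4916j  V(n2)=0.9820-0.2835j  V(n3)=-0.001269+0.04509j  V(n4)=1.954-0.4577j  V(n5)=0.02183+0.02459j  V(n6)=-0.01475-0.01586j  V(n7)=-45.65-0.4577j  V(n8)=-1.416-1.175j
  i(V1)=-0.2193+0.002857j

7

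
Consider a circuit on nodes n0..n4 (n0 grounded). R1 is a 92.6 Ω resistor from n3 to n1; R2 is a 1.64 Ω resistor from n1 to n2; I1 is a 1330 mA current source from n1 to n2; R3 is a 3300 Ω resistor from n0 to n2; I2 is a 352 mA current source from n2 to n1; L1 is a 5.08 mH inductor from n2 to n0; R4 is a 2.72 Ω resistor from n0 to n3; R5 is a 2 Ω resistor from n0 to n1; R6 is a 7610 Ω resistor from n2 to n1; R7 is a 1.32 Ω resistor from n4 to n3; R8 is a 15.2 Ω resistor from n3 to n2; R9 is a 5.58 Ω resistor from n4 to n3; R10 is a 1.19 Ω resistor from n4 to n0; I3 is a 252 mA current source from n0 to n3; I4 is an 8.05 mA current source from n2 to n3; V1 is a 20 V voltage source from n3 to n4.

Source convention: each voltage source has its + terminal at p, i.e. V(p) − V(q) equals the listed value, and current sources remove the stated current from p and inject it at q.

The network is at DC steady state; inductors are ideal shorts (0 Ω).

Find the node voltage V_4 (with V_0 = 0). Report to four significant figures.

-6.720 V

MNA unknowns: 4 node voltages V₁..V_4 plus 2 source currents (L1, V1)
R1: Y=0.01080 on G[3,1]
R2: Y=0.6098 on G[1,2]
I1: z[1]−=1.33, z[2]+=1.33
R3: Y=0.0003030 on G[0,2]
I2: z[2]−=0.352, z[1]+=0.352
L1: row V2−V0=0, i_L1 at 2,0
R4: Y=0.3676 on G[0,3]
R5: Y=0.5000 on G[0,1]
R6: Y=0.0001314 on G[2,1]
R7: Y=0.7576 on G[4,3]
R8: Y=0.06579 on G[3,2]
R9: Y=0.1792 on G[4,3]
R10: Y=0.8403 on G[4,0]
I3: z[0]−=0.252, z[3]+=0.252
I4: z[2]−=0.00805, z[3]+=0.00805
V1: row V3−V4=20, i_V1 at 3,4
solve → V1=-0.7447, V2=0.000, V3=13.28, V4=-6.720
aux → i_L1=1.389, i_V1=-24.38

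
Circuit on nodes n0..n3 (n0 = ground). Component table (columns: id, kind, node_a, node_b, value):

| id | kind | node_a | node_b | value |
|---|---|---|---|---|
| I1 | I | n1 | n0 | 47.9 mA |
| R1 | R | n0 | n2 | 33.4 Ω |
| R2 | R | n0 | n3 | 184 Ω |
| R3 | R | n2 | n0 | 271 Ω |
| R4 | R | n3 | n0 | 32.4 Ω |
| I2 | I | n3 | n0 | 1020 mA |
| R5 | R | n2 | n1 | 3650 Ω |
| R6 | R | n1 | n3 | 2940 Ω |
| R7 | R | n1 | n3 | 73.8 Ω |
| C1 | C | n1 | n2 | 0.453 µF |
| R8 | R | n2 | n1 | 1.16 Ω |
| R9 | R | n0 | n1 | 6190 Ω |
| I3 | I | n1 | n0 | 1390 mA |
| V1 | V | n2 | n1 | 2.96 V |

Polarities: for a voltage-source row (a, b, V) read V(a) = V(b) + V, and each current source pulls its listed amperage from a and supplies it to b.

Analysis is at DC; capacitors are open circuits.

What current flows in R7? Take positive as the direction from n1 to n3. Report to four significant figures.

-0.1314 A

Apply KCL at each of the 3 non-ground nodes and solve the resulting linear system.
Node n1: branches {I1, R5, R6, R7, C1, R8, R9, I3, V1} → V_1 = -41.51
Node n2: branches {R1, R3, R5, C1, R8, V1} → V_2 = -38.55
Node n3: branches {R2, R4, I2, R6, R7} → V_3 = -31.81
Source currents: i(V1)=-1.256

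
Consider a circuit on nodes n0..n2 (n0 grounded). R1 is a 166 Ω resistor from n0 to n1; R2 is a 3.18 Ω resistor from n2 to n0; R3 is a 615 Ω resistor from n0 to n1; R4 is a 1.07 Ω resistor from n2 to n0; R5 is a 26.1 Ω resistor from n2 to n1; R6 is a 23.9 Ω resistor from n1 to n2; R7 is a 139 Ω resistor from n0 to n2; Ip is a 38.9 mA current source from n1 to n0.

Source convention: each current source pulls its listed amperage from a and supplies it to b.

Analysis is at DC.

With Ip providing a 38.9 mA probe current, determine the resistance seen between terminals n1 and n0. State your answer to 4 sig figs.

R_eq = 12.05 Ω

Apply KCL at each of the 2 non-ground nodes and solve the resulting linear system.
Node n1: branches {R1, R3, R5, R6, Ip} → V_1 = -0.4687
Node n2: branches {R2, R4, R5, R6, R7} → V_2 = -0.02811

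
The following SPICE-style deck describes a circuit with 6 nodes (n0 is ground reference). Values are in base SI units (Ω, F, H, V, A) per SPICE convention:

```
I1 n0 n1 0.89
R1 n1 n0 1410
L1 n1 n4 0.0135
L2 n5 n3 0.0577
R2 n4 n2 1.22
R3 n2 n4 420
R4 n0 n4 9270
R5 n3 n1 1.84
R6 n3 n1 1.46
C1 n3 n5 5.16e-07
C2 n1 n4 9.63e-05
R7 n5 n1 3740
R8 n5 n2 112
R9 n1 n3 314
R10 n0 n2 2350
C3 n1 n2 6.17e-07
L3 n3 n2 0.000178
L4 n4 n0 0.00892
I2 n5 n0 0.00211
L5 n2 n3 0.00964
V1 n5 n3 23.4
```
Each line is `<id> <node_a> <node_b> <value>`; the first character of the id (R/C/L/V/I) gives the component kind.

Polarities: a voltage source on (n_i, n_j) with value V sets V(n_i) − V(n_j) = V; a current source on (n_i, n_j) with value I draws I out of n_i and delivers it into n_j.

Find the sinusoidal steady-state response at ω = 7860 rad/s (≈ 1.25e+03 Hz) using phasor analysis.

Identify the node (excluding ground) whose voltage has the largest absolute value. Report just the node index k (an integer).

5

Element admittances at ω=7860 rad/s:
  I1: injects 0.89 A into n1 (from n0)
  Y(R1) = 0.0007092+0.000j S between n1,n0
  Y(L1) = 0.000-0.009424j S between n1,n4
  Y(L2) = 0.000-0.002205j S between n5,n3
  Y(R2) = 0.8197+0.000j S between n4,n2
  Y(R3) = 0.002381+0.000j S between n2,n4
  Y(R4) = 0.0001079+0.000j S between n0,n4
  Y(R5) = 0.5435+0.000j S between n3,n1
  Y(R6) = 0.6849+0.000j S between n3,n1
  Y(C1) = 0.000+0.004056j S between n3,n5
  Y(C2) = 0.000+0.7569j S between n1,n4
  Y(R7) = 0.0002674+0.000j S between n5,n1
  Y(R8) = 0.008929+0.000j S between n5,n2
  Y(R9) = 0.003185+0.000j S between n1,n3
  Y(R10) = 0.0004255+0.000j S between n0,n2
  Y(C3) = 0.000+0.004850j S between n1,n2
  Y(L3) = 0.000-0.7148j S between n3,n2
  Y(L4) = 0.000-0.01426j S between n4,n0
  I2: injects 0.00211 A into n0 (from n5)
  Y(L5) = 0.000-0.01320j S between n2,n3
  V1: constraint V(n5)−V(n3) = 23.4
Assemble and solve the 6×6 MNA system:
  V(n1)=5.806+60.53j  V(n2)=5.257+61.22j  V(n3)=5.831+60.88j  V(n4)=5.304+61.77j  V(n5)=29.23+60.88j
  i(V1)=-0.2224-0.04029j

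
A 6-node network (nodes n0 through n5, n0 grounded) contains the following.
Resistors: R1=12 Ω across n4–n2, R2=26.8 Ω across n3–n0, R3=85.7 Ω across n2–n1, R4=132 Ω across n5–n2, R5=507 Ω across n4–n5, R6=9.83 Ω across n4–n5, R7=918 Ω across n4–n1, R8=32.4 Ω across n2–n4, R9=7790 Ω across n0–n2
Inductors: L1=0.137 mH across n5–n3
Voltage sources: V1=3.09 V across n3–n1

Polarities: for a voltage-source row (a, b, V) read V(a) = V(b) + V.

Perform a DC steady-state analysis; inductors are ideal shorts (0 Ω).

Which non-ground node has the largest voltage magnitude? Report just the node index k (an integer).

1

Element admittances at DC:
  Y(R1) = 0.08333 S between n4,n2
  L1: short n5↔n3 (DC inductor)
  Y(R2) = 0.03731 S between n3,n0
  Y(R3) = 0.01167 S between n2,n1
  Y(R4) = 0.007576 S between n5,n2
  Y(R5) = 0.001972 S between n4,n5
  Y(R6) = 0.1017 S between n4,n5
  Y(R7) = 0.001089 S between n4,n1
  Y(R8) = 0.03086 S between n2,n4
  Y(R9) = 0.0001284 S between n0,n2
  V1: constraint V(n3)−V(n1) = 3.09
Assemble and solve the 7×7 MNA system:
  V(n1)=-3.088  V(n2)=-0.5091  V(n3)=0.001751  V(n4)=-0.2800  V(n5)=0.001751
  i(L1)=-0.03309  i(V1)=-0.03315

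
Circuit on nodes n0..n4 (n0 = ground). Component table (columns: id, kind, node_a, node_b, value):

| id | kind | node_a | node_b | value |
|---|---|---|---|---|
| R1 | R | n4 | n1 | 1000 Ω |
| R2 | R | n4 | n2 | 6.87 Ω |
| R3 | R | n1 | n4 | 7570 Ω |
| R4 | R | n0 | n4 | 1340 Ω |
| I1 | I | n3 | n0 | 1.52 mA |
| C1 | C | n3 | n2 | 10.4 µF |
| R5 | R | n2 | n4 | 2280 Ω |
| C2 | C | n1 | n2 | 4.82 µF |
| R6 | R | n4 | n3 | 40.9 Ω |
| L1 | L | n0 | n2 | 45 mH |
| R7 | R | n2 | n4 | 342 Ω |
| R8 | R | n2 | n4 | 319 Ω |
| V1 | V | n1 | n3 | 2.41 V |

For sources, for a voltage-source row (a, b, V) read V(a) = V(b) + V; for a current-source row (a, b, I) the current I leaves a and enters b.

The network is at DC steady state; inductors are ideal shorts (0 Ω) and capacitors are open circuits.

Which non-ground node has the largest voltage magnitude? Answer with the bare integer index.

Apply KCL at each of the 4 non-ground nodes and solve the resulting linear system.
Node n1: branches {R1, R3, C2, V1} → V_1 = 2.234
Node n2: branches {R2, C1, R5, C2, L1, R7, R8} → V_2 = 0.000
Node n3: branches {I1, C1, R6, V1} → V_3 = -0.1760
Node n4: branches {R1, R2, R3, R4, R5, R6, R7, R8} → V_4 = -0.009947
Source currents: i(L1)=0.001513, i(V1)=-0.002540

1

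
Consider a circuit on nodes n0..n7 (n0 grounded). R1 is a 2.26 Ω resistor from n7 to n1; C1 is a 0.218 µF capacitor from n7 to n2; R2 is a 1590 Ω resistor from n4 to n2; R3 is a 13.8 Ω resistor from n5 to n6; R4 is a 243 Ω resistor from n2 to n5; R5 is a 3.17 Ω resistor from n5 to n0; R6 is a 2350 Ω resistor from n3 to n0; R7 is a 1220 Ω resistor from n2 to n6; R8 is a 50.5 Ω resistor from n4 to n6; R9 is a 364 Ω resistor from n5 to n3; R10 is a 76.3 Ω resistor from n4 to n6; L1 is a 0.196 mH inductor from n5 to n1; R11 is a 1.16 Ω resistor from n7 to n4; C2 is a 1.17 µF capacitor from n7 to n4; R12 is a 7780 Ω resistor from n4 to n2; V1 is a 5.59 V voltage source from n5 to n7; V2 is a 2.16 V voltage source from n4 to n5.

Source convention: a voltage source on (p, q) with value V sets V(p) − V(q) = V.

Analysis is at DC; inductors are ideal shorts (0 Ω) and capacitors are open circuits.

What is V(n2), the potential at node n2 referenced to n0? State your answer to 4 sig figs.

0.3842 V

Element admittances at DC:
  Y(R1) = 0.4425 S between n7,n1
  Y(C1) = 0.000 S between n7,n2
  Y(R2) = 0.0006289 S between n4,n2
  Y(R3) = 0.07246 S between n5,n6
  Y(R4) = 0.004115 S between n2,n5
  Y(R5) = 0.3155 S between n5,n0
  Y(R6) = 0.0004255 S between n3,n0
  Y(R7) = 0.0008197 S between n2,n6
  Y(R8) = 0.01980 S between n4,n6
  Y(R9) = 0.002747 S between n5,n3
  Y(R10) = 0.01311 S between n4,n6
  L1: short n5↔n1 (DC inductor)
  Y(R11) = 0.8621 S between n7,n4
  Y(C2) = 0.000 S between n7,n4
  Y(R12) = 0.0001285 S between n4,n2
  V1: constraint V(n5)−V(n7) = 5.59
  V2: constraint V(n4)−V(n5) = 2.16
Assemble and solve the 10×10 MNA system:
  V(n1)=0.000  V(n2)=0.3842  V(n3)=0.000  V(n4)=2.160  V(n5)=0.000  V(n6)=0.6723  V(n7)=-5.590
  i(L1)=2.473  i(V1)=-9.154  i(V2)=-6.731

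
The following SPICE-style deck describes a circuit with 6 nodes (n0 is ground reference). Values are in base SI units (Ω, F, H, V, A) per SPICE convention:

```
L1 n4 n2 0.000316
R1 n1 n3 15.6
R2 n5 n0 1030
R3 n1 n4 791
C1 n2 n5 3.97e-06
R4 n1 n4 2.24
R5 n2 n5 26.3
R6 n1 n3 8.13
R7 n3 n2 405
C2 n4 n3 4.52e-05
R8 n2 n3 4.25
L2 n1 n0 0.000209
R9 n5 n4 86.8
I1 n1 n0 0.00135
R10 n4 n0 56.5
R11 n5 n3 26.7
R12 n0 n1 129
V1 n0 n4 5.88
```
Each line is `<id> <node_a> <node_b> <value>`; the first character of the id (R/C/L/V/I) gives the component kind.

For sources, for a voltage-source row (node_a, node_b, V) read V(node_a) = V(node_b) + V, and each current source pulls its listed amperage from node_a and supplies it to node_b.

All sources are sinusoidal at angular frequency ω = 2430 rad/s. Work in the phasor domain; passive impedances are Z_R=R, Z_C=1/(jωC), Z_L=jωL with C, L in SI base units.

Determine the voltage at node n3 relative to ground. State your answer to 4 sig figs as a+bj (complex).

Apply KCL at each of the 5 non-ground nodes and solve the resulting linear system.
Node n1: branches {R1, R3, R4, R6, L2, I1, R12} → V_1 = -0.4133-1.553j
Node n2: branches {L1, C1, R5, R7, R8} → V_2 = -5.616+0.3811j
Node n3: branches {R1, R6, R7, C2, R8, R11} → V_3 = -3.681-0.9821j
Node n4: branches {L1, R3, R4, C2, R9, R10, V1} → V_4 = -5.880+0.000j
Node n5: branches {R2, C1, R5, R9, R11} → V_5 = -4.844-0.3381j
Source currents: i(V1)=-3.168+0.8015j

-3.681-0.9821j V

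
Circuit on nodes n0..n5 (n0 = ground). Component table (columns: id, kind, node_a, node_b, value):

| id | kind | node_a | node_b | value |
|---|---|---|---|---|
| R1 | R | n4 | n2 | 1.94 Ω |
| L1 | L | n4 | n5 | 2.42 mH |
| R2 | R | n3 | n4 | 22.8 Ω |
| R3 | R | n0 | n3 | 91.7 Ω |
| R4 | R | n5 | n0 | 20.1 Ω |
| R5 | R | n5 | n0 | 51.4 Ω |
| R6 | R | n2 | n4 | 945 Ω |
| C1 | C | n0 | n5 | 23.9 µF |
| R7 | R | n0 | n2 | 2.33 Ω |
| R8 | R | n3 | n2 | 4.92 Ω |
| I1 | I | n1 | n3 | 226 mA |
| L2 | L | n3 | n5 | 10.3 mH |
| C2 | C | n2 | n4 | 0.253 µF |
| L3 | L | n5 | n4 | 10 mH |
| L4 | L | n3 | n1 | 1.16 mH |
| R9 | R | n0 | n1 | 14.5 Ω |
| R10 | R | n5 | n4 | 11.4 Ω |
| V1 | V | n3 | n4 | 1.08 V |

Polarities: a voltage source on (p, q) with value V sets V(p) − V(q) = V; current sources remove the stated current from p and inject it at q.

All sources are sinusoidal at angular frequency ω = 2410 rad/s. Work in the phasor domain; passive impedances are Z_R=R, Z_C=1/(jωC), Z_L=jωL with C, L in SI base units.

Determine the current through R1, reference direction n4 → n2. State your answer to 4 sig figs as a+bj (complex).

MNA unknowns: 5 node voltages V₁..V_5 plus 1 source current (V1)
R1: Y=0.5155+0.000j on G[4,2]
L1: Y=0.000-0.1715j on G[4,5]
R2: Y=0.04386+0.000j on G[3,4]
R3: Y=0.01091+0.000j on G[0,3]
R4: Y=0.04975+0.000j on G[5,0]
R5: Y=0.01946+0.000j on G[5,0]
R6: Y=0.001058+0.000j on G[2,4]
C1: Y=0.000+0.05760j on G[0,5]
R7: Y=0.4292+0.000j on G[0,2]
R8: Y=0.2033+0.000j on G[3,2]
I1: z[1]−=0.226, z[3]+=0.226
L2: Y=0.000-0.04029j on G[3,5]
C2: Y=0.000+0.0006097j on G[2,4]
L3: Y=0.000-0.04149j on G[5,4]
L4: Y=0.000-0.3577j on G[3,1]
R9: Y=0.06897+0.000j on G[0,1]
R10: Y=0.08772+0.000j on G[5,4]
V1: row V3−V4=1.08, i_V1 at 3,4
solve → V1=0.5752-0.5971j, V2=-0.05310+0.09103j, V3=0.6903+0.1456j, V4=-0.3897+0.1456j, V5=-0.2046+0.1779j
aux → i_V1=-0.2444+0.06455j

-0.1735+0.02813j A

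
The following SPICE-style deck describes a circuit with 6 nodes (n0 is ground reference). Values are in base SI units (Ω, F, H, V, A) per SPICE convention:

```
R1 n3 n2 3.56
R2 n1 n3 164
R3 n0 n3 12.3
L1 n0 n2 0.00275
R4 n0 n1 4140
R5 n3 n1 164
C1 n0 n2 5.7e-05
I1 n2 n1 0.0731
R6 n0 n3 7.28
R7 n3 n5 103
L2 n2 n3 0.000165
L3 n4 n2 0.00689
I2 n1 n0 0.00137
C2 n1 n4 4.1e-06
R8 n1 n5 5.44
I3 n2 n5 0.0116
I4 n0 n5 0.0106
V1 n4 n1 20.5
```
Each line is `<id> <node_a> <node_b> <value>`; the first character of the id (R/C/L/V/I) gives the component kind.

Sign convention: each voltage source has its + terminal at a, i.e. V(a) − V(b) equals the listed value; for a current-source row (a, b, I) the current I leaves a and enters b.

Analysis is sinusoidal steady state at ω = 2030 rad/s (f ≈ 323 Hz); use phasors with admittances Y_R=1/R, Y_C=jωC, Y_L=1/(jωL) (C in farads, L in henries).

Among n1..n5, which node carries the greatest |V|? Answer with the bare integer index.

1

MNA unknowns: 5 node voltages V₁..V_5 plus 1 source current (V1)
R1: Y=0.2809+0.000j on G[3,2]
R2: Y=0.006098+0.000j on G[1,3]
R3: Y=0.08130+0.000j on G[0,3]
L1: Y=0.000-0.1791j on G[0,2]
R4: Y=0.0002415+0.000j on G[0,1]
R5: Y=0.006098+0.000j on G[3,1]
C1: Y=0.000+0.1157j on G[0,2]
I1: z[2]−=0.0731, z[1]+=0.0731
R6: Y=0.1374+0.000j on G[0,3]
R7: Y=0.009709+0.000j on G[3,5]
L2: Y=0.000-2.986j on G[2,3]
L3: Y=0.000-0.07150j on G[4,2]
I2: z[1]−=0.00137, z[0]+=0.00137
C2: Y=0.000+0.008323j on G[1,4]
R8: Y=0.1838+0.000j on G[1,5]
I3: z[2]−=0.0116, z[5]+=0.0116
I4: z[0]−=0.0106, z[5]+=0.0106
V1: row V4−V1=20.5, i_V1 at 4,1
solve → V1=-18.30+6.992j, V2=0.08180+0.1429j, V3=0.02098+0.01600j, V4=2.195+6.992j, V5=-17.27+6.642j
aux → i_V1=-0.4897-0.01952j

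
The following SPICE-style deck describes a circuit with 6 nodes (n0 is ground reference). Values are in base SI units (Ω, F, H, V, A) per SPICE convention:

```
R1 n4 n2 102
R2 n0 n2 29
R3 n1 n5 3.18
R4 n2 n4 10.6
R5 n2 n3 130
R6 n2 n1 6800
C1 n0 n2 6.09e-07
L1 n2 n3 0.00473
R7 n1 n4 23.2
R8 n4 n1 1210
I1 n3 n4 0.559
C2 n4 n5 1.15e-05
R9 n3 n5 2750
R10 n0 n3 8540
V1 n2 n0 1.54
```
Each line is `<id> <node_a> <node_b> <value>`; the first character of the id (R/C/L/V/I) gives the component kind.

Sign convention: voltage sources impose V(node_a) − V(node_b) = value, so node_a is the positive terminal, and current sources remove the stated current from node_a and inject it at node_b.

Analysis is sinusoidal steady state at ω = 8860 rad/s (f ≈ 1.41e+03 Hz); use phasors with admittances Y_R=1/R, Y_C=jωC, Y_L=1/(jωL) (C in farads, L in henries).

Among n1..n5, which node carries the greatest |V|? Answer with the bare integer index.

MNA unknowns: 5 node voltages V₁..V_5 plus 1 source current (V1)
R1: Y=0.009804+0.000j on G[4,2]
R2: Y=0.03448+0.000j on G[0,2]
R3: Y=0.3145+0.000j on G[1,5]
R4: Y=0.09434+0.000j on G[2,4]
R5: Y=0.007692+0.000j on G[2,3]
R6: Y=0.0001471+0.000j on G[2,1]
C1: Y=0.000+0.005396j on G[0,2]
L1: Y=0.000-0.02386j on G[2,3]
R7: Y=0.04310+0.000j on G[1,4]
R8: Y=0.0008264+0.000j on G[4,1]
I1: z[3]−=0.559, z[4]+=0.559
C2: Y=0.000+0.1019j on G[4,5]
R9: Y=0.0003636+0.000j on G[3,5]
R10: Y=0.0001171+0.000j on G[0,3]
V1: row V2−V0=1.54, i_V1 at 2,0
solve → V1=6.783-0.05524j, V2=1.540+0.000j, V3=-5.619-20.90j, V4=6.857-0.07272j, V5=6.775-0.05282j
aux → i_V1=-0.05245-0.005862j

3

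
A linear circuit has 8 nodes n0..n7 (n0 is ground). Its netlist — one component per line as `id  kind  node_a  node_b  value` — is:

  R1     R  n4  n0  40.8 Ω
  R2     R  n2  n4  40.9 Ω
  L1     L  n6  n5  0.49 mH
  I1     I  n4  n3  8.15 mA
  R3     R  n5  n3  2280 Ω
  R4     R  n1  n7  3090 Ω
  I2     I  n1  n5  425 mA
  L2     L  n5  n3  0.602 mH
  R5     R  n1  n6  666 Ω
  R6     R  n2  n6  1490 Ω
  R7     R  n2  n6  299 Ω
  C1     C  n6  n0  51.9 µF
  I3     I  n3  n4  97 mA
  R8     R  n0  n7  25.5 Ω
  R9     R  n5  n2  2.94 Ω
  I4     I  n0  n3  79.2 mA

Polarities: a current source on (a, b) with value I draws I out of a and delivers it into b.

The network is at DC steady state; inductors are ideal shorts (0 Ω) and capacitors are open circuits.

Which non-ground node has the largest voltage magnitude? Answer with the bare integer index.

1

MNA unknowns: 7 node voltages V₁..V_7 plus 2 source currents (L1, L2)
R1: Y=0.02451 on G[4,0]
R2: Y=0.02445 on G[2,4]
L1: row V6−V5=0, i_L1 at 6,5
I1: z[4]−=0.00815, z[3]+=0.00815
R3: Y=0.0004386 on G[5,3]
R4: Y=0.0003236 on G[1,7]
I2: z[1]−=0.425, z[5]+=0.425
L2: row V5−V3=0, i_L2 at 5,3
R5: Y=0.001502 on G[1,6]
R6: Y=0.0006711 on G[2,6]
R7: Y=0.003344 on G[2,6]
C1: Y=0.000 on G[6,0]
I3: z[3]−=0.097, z[4]+=0.097
R8: Y=0.03922 on G[0,7]
R9: Y=0.3401 on G[5,2]
I4: z[0]−=0.0792, z[3]+=0.0792
solve → V1=-225.8, V2=8.759, V3=8.941, V4=6.189, V5=8.941, V6=8.941, V7=-1.848
aux → i_L1=-0.3532, i_L2=0.009650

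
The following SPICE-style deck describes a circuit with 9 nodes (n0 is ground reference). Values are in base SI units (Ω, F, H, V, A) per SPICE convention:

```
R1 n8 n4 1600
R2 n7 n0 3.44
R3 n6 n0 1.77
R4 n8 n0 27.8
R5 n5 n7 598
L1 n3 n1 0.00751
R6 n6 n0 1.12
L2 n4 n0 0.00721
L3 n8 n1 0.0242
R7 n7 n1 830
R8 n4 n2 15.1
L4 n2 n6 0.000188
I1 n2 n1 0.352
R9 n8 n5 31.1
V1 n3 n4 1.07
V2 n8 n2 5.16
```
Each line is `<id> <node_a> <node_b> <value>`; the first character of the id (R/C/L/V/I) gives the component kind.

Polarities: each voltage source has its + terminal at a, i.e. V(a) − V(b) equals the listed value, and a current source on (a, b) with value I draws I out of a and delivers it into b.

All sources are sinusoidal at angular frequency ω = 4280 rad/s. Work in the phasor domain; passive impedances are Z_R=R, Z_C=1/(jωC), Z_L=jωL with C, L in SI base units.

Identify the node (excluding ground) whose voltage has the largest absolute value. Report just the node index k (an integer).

1

MNA unknowns: 8 node voltages V₁..V_8 plus 2 source currents (V1, V2)
R1: Y=0.0006250+0.000j on G[8,4]
R2: Y=0.2907+0.000j on G[7,0]
R3: Y=0.5650+0.000j on G[6,0]
R4: Y=0.03597+0.000j on G[8,0]
R5: Y=0.001672+0.000j on G[5,7]
L1: Y=0.000-0.03111j on G[3,1]
R6: Y=0.8929+0.000j on G[6,0]
L2: Y=0.000-0.03241j on G[4,0]
L3: Y=0.000-0.009655j on G[8,1]
R7: Y=0.001205+0.000j on G[7,1]
R8: Y=0.06623+0.000j on G[4,2]
L4: Y=0.000-1.243j on G[2,6]
I1: z[2]−=0.352, z[1]+=0.352
R9: Y=0.03215+0.000j on G[8,5]
V1: row V3−V4=1.07, i_V1 at 3,4
V2: row V8−V2=5.16, i_V2 at 8,2
solve → V1=4.604+9.353j, V2=-0.2311-0.1197j, V3=4.143+1.155j, V4=3.073+1.155j, V5=4.687-0.1119j, V6=-0.1564+0.06373j, V7=0.04560+0.03775j, V8=4.929-0.1197j
aux → i_V1=0.2551-0.01436j, i_V2=-0.09476+0.008489j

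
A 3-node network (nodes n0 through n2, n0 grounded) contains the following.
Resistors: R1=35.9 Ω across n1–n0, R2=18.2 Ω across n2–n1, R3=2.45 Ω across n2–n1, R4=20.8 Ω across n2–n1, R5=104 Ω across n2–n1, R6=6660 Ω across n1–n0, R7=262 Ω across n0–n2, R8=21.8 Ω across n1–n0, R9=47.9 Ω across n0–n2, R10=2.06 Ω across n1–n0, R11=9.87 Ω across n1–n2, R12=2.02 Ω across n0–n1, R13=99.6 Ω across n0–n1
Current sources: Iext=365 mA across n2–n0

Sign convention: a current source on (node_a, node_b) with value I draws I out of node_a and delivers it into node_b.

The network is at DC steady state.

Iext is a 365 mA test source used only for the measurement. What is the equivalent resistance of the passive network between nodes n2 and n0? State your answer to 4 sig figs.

R_eq = 2.396 Ω

Element admittances at DC:
  Y(R1) = 0.02786 S between n1,n0
  Y(R2) = 0.05495 S between n2,n1
  Y(R3) = 0.4082 S between n2,n1
  Y(R4) = 0.04808 S between n2,n1
  Y(R5) = 0.009615 S between n2,n1
  Y(R6) = 0.0001502 S between n1,n0
  Y(R7) = 0.003817 S between n0,n2
  Y(R8) = 0.04587 S between n1,n0
  Y(R9) = 0.02088 S between n0,n2
  Y(R10) = 0.4854 S between n1,n0
  Y(R11) = 0.1013 S between n1,n2
  Y(R12) = 0.4950 S between n0,n1
  Y(R13) = 0.01004 S between n0,n1
  Iext: injects 0.365 A into n0 (from n2)
Assemble and solve the 2×2 MNA system:
  V(n1)=-0.3226  V(n2)=-0.8746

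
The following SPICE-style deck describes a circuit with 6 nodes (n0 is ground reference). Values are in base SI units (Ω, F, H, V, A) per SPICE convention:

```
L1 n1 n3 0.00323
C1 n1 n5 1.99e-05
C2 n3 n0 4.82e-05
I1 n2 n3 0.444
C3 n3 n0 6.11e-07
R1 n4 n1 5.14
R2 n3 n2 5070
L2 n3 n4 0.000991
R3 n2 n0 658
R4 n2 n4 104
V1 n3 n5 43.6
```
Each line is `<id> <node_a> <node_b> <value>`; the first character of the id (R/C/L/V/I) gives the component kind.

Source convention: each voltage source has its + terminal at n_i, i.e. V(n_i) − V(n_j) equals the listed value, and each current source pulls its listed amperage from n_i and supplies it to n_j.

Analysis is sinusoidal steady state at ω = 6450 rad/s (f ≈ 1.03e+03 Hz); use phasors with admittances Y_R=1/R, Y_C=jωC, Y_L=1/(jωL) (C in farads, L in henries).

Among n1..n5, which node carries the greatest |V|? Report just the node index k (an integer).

Apply KCL at each of the 5 non-ground nodes and solve the resulting linear system.
Node n1: branches {L1, C1, R1} → V_1 = 10.44-73.62j
Node n2: branches {I1, R2, R3, R4} → V_2 = -4.529-34.46j
Node n3: branches {L1, C2, I1, C3, R2, L2, V1} → V_3 = 0.1663-0.02186j
Node n4: branches {R1, L2, R4} → V_4 = 40.83-40.61j
Node n5: branches {C1, V1} → V_5 = -43.43-0.02186j
Source currents: i(V1)=-9.446-6.915j

1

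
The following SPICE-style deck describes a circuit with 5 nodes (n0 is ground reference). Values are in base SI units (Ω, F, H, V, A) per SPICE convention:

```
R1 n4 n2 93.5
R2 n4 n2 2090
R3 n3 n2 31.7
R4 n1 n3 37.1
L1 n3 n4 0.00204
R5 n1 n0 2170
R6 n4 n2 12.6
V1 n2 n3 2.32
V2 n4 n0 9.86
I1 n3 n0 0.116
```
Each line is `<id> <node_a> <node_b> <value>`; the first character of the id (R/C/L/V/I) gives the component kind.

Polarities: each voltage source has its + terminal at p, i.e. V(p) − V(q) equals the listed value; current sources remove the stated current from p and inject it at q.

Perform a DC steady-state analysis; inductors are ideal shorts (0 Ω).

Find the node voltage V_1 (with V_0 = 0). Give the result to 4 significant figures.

9.694 V

Apply KCL at each of the 4 non-ground nodes and solve the resulting linear system.
Node n1: branches {R4, R5} → V_1 = 9.694
Node n2: branches {R1, R2, R3, R6, V1} → V_2 = 12.18
Node n3: branches {R3, R4, L1, V1, I1} → V_3 = 9.860
Node n4: branches {R1, R2, L1, R6, V2} → V_4 = 9.860
Source currents: i(L1)=-0.3305, i(V1)=-0.2832, i(V2)=-0.1205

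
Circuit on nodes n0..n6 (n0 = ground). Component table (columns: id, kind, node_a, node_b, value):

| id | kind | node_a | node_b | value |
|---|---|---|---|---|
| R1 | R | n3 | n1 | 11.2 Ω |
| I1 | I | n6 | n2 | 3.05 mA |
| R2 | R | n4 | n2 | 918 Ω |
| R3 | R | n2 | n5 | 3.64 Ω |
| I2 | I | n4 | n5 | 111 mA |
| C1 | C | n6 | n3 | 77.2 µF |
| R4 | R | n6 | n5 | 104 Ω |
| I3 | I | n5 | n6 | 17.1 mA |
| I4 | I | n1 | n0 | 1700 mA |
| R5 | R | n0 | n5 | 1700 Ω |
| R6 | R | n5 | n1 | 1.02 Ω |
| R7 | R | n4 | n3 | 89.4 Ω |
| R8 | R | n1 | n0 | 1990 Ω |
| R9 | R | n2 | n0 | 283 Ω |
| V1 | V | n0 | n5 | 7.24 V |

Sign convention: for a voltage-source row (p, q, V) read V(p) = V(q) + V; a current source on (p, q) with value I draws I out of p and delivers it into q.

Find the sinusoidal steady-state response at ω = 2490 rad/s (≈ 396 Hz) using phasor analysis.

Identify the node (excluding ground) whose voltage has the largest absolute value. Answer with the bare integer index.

Element admittances at ω=2490 rad/s:
  Y(R1) = 0.08929+0.000j S between n3,n1
  I1: injects 0.00305 A into n2 (from n6)
  Y(R2) = 0.001089+0.000j S between n4,n2
  Y(R3) = 0.2747+0.000j S between n2,n5
  I2: injects 0.111 A into n5 (from n4)
  Y(C1) = 0.000+0.1922j S between n6,n3
  Y(R4) = 0.009615+0.000j S between n6,n5
  I3: injects 0.0171 A into n6 (from n5)
  I4: injects 1.7 A into n0 (from n1)
  Y(R5) = 0.0005882+0.000j S between n0,n5
  Y(R6) = 0.9804+0.000j S between n5,n1
  Y(R7) = 0.01119+0.000j S between n4,n3
  Y(R8) = 0.0005025+0.000j S between n1,n0
  Y(R9) = 0.003534+0.000j S between n2,n0
  V1: constraint V(n0)−V(n5) = 7.24
Assemble and solve the 7×7 MNA system:
  V(n1)=-9.031+0.001704j  V(n2)=-7.182+7.261e-05j  V(n3)=-9.713+0.02043j  V(n4)=-18.53+0.01862j  V(n5)=-7.240+0.000j  V(n6)=-9.705-0.1759j
  i(V1)=1.666+1.113e-06j

4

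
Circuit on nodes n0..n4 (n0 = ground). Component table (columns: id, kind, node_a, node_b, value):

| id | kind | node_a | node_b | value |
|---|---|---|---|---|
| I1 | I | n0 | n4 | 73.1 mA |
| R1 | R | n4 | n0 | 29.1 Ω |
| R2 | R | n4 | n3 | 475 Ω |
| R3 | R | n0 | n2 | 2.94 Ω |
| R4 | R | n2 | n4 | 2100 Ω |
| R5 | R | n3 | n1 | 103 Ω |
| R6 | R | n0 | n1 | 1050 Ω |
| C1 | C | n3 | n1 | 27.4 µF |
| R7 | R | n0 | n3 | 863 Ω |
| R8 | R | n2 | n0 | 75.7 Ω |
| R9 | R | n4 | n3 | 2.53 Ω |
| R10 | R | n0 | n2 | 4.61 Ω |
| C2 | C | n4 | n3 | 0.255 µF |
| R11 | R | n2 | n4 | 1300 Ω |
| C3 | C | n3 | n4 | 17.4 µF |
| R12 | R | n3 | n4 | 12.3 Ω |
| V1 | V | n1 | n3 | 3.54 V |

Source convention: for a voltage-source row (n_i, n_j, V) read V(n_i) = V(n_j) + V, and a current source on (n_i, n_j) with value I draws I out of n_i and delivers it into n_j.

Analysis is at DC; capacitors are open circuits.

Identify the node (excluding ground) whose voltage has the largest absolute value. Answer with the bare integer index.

1

Apply KCL at each of the 4 non-ground nodes and solve the resulting linear system.
Node n1: branches {R5, R6, C1, V1} → V_1 = 5.374
Node n2: branches {R3, R4, R8, R10, R11} → V_2 = 0.004030
Node n3: branches {R2, R5, C1, R7, R9, C2, C3, R12, V1} → V_3 = 1.834
Node n4: branches {I1, R1, R2, R4, R9, C2, R11, C3, R12} → V_4 = 1.850
Source currents: i(V1)=-0.03949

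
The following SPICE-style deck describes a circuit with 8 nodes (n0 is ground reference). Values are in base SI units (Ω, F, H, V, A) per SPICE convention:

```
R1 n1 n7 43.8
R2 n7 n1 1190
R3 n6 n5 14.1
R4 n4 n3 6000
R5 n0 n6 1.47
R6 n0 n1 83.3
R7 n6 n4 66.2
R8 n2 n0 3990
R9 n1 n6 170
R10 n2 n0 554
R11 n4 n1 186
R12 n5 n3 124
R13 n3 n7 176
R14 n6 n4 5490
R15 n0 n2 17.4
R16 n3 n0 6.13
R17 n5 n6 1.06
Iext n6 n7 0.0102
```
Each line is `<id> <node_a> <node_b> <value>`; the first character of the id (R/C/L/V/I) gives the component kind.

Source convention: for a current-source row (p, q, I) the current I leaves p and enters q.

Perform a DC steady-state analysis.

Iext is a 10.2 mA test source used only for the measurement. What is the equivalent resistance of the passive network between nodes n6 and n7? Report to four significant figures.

Element admittances at DC:
  Y(R1) = 0.02283 S between n1,n7
  Y(R2) = 0.0008403 S between n7,n1
  Y(R3) = 0.07092 S between n6,n5
  Y(R4) = 0.0001667 S between n4,n3
  Y(R5) = 0.6803 S between n0,n6
  Y(R6) = 0.01200 S between n0,n1
  Y(R7) = 0.01511 S between n6,n4
  Y(R8) = 0.0002506 S between n2,n0
  Y(R9) = 0.005882 S between n1,n6
  Y(R10) = 0.001805 S between n2,n0
  Y(R11) = 0.005376 S between n4,n1
  Y(R12) = 0.008065 S between n5,n3
  Y(R13) = 0.005682 S between n3,n7
  Y(R14) = 0.0001821 S between n6,n4
  Y(R15) = 0.05747 S between n0,n2
  Y(R16) = 0.1631 S between n3,n0
  Y(R17) = 0.9434 S between n5,n6
  Iext: injects 0.0102 A into n7 (from n6)
Assemble and solve the 7×7 MNA system:
  V(n1)=0.3105  V(n2)=0.000  V(n3)=0.01893  V(n4)=0.07293  V(n5)=-0.009790  V(n6)=-0.01002  V(n7)=0.6015

R_eq = 59.96 Ω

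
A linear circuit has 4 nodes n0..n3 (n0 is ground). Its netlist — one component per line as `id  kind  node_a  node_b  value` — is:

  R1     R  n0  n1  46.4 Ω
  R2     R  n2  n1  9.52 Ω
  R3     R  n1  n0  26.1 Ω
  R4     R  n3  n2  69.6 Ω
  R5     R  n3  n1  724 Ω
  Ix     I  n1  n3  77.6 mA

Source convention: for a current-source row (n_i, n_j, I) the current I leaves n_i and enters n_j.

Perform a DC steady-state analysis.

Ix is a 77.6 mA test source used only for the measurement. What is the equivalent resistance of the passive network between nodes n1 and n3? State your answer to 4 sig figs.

Element admittances at DC:
  Y(R1) = 0.02155 S between n0,n1
  Y(R2) = 0.1050 S between n2,n1
  Y(R3) = 0.03831 S between n1,n0
  Y(R4) = 0.01437 S between n3,n2
  Y(R5) = 0.001381 S between n3,n1
  Ix: injects 0.0776 A into n3 (from n1)
Assemble and solve the 3×3 MNA system:
  V(n1)=0.000  V(n2)=0.6660  V(n3)=5.535

R_eq = 71.33 Ω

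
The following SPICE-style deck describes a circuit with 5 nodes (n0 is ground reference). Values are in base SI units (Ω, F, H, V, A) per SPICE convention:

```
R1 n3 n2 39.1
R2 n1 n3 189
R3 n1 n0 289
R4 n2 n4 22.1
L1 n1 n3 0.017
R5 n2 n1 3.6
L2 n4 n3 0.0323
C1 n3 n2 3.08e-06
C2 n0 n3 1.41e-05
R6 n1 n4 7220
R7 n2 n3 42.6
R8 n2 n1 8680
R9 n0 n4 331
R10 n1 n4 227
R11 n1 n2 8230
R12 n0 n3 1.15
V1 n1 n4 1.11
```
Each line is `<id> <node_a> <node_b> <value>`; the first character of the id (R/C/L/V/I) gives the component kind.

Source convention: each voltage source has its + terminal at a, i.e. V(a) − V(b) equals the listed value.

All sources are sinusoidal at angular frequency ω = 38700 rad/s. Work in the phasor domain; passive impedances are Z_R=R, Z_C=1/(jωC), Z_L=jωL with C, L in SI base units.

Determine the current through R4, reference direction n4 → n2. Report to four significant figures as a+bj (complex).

MNA unknowns: 4 node voltages V₁..V_4 plus 1 source current (V1)
R1: Y=0.02558+0.000j on G[3,2]
R2: Y=0.005291+0.000j on G[1,3]
R3: Y=0.003460+0.000j on G[1,0]
R4: Y=0.04525+0.000j on G[2,4]
L1: Y=0.000-0.001520j on G[1,3]
R5: Y=0.2778+0.000j on G[2,1]
L2: Y=0.000-0.0008000j on G[4,3]
C1: Y=0.000+0.1192j on G[3,2]
C2: Y=0.000+0.5457j on G[0,3]
R6: Y=0.0001385+0.000j on G[1,4]
R7: Y=0.02347+0.000j on G[2,3]
R8: Y=0.0001152+0.000j on G[2,1]
R9: Y=0.003021+0.000j on G[0,4]
R10: Y=0.004405+0.000j on G[1,4]
R11: Y=0.0001215+0.000j on G[1,2]
R12: Y=0.8696+0.000j on G[0,3]
V1: row V1−V4=1.11, i_V1 at 1,4
solve → V1=0.1636-0.01379j, V2=0.003712-0.01269j, V3=0.001938-0.001113j, V4=-0.9464-0.01379j
aux → i_V1=-0.05090+0.0006671j

-0.04299-4.989e-05j A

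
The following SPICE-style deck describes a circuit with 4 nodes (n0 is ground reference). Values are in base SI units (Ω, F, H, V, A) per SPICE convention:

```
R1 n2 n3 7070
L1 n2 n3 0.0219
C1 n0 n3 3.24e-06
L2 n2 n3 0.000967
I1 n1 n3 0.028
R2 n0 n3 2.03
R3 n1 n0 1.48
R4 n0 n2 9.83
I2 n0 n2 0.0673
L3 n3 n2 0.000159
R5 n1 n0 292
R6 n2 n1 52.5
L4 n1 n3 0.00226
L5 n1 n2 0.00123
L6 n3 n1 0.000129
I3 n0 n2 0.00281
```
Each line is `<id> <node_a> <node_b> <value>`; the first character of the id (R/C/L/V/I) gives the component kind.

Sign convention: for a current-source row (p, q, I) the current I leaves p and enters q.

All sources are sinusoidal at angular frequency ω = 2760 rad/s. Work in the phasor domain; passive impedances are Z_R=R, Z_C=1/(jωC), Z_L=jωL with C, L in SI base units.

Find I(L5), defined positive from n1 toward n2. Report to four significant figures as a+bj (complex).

Apply KCL at each of the 3 non-ground nodes and solve the resulting linear system.
Node n1: branches {I1, R3, R5, R6, L4, L5, L6} → V_1 = 0.05396-0.01038j
Node n2: branches {R1, L1, L2, R4, I2, L3, R6, L5, I3} → V_2 = 0.05722+0.02749j
Node n3: branches {R1, L1, C1, L2, I1, R2, L3, L4, L6} → V_3 = 0.05626+0.007613j

-0.01116+0.0009586j A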